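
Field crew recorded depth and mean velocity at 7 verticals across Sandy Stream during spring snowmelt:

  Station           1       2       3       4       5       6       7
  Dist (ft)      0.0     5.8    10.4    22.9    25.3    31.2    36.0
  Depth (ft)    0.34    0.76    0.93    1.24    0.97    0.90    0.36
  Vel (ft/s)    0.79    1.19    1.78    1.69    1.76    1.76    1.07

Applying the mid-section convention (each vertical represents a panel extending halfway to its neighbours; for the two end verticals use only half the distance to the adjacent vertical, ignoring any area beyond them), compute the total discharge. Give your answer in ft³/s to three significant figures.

51.7 ft³/s

w_1 = (5.8 − 0.0)/2 = 2.9 ft; q_1 = 0.79 × 0.34 × 2.9 = 0.7789 ft³/s
w_2 = (10.4 − 0.0)/2 = 5.2 ft; q_2 = 1.19 × 0.76 × 5.2 = 4.703 ft³/s
w_3 = (22.9 − 5.8)/2 = 8.55 ft; q_3 = 1.78 × 0.93 × 8.55 = 14.15 ft³/s
w_4 = (25.3 − 10.4)/2 = 7.45 ft; q_4 = 1.69 × 1.24 × 7.45 = 15.61 ft³/s
w_5 = (31.2 − 22.9)/2 = 4.15 ft; q_5 = 1.76 × 0.97 × 4.15 = 7.085 ft³/s
w_6 = (36.0 − 25.3)/2 = 5.35 ft; q_6 = 1.76 × 0.90 × 5.35 = 8.474 ft³/s
w_7 = (36.0 − 31.2)/2 = 2.4 ft; q_7 = 1.07 × 0.36 × 2.4 = 0.9245 ft³/s
Q = Σ qᵢ = 51.73 ft³/s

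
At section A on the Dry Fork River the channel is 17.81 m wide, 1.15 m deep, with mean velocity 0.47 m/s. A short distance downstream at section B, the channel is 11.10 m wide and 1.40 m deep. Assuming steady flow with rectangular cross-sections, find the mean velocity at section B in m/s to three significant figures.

0.619 m/s

Q = A₁V₁ = (17.81×1.15) × 0.47 = 9.626 m³/s
A₂ = 11.10 × 1.40 = 15.54 m²
V₂ = Q/A₂ = 9.626/15.54 = 0.6195 m/s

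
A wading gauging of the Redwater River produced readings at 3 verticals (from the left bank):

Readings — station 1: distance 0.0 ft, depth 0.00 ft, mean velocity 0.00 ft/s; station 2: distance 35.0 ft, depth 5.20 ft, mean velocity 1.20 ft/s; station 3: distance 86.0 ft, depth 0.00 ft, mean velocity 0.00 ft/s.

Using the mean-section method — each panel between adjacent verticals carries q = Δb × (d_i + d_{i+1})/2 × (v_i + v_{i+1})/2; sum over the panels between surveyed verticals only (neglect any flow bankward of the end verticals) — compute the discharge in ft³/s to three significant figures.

Panel 1-2: Δb = 35 ft, d̄ = (0.00+5.20)/2 = 2.6, v̄ = (0.00+1.20)/2 = 0.6 → q = 35×2.6×0.6 = 54.60 ft³/s
Panel 2-3: Δb = 51 ft, d̄ = (5.20+0.00)/2 = 2.6, v̄ = (1.20+0.00)/2 = 0.6 → q = 51×2.6×0.6 = 79.56 ft³/s
Q = Σ q = 134.2 ft³/s

134 ft³/s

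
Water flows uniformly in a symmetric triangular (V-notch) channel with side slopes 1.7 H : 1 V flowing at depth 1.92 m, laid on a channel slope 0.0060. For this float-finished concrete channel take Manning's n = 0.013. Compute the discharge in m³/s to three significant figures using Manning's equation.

32.9 m³/s

A = z·y² = 1.7×1.92² = 6.267 m²
P = 2y√(1+z²) = 2×1.92×√(1+1.7²) = 7.574 m
R = A/P = 6.267/7.574 = 0.8275 m
Q = (1/n)·A·R^(2/3)·S^(1/2) = (1/0.013) × 6.267 × 0.8275^(2/3) × 0.0060^(1/2) = 32.91 m³/s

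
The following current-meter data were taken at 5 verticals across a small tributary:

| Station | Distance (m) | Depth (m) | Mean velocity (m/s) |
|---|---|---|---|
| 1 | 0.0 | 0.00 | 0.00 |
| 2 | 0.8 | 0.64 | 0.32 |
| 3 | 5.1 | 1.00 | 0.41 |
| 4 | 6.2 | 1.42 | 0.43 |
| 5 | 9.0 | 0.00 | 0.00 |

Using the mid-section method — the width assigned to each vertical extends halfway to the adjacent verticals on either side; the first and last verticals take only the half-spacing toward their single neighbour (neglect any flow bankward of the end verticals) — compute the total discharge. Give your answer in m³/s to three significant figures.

w_2 = (5.1 − 0.0)/2 = 2.55 m; q_2 = 0.32 × 0.64 × 2.55 = 0.5222 m³/s
w_3 = (6.2 − 0.8)/2 = 2.7 m; q_3 = 0.41 × 1.00 × 2.7 = 1.107 m³/s
w_4 = (9.0 − 5.1)/2 = 1.95 m; q_4 = 0.43 × 1.42 × 1.95 = 1.191 m³/s
Stations 1, 5 contribute zero (depth or velocity is 0).
Q = Σ qᵢ = 2.820 m³/s

2.82 m³/s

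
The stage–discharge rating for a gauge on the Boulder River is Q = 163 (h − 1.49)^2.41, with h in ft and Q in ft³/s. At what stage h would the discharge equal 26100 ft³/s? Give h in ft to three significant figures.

h − h₀ = (Q/C)^(1/b) = (26100/163)^(1/2.41) = 8.217 ft
h = 1.49 + 8.217 = 9.707 ft

9.71 ft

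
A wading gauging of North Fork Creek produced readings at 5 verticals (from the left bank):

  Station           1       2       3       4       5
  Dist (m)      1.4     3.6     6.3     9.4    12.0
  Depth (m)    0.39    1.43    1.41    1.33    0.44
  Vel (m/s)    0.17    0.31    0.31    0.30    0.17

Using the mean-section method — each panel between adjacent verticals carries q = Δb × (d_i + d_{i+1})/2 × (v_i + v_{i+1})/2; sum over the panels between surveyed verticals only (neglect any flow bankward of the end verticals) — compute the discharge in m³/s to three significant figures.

Panel 1-2: Δb = 2.2 m, d̄ = (0.39+1.43)/2 = 0.91, v̄ = (0.17+0.31)/2 = 0.24 → q = 2.2×0.91×0.24 = 0.4805 m³/s
Panel 2-3: Δb = 2.7 m, d̄ = (1.43+1.41)/2 = 1.42, v̄ = (0.31+0.31)/2 = 0.31 → q = 2.7×1.42×0.31 = 1.189 m³/s
Panel 3-4: Δb = 3.1 m, d̄ = (1.41+1.33)/2 = 1.37, v̄ = (0.31+0.30)/2 = 0.305 → q = 3.1×1.37×0.305 = 1.295 m³/s
Panel 4-5: Δb = 2.6 m, d̄ = (1.33+0.44)/2 = 0.885, v̄ = (0.30+0.17)/2 = 0.235 → q = 2.6×0.885×0.235 = 0.5407 m³/s
Q = Σ q = 3.505 m³/s

3.51 m³/s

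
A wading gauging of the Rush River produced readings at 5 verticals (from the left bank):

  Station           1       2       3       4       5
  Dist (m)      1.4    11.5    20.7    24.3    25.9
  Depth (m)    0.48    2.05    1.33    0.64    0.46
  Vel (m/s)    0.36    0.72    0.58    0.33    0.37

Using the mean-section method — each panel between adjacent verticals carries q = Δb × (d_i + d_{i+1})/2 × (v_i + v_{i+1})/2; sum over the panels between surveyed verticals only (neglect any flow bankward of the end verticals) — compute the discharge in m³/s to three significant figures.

18.9 m³/s

Panel 1-2: Δb = 10.1 m, d̄ = (0.48+2.05)/2 = 1.265, v̄ = (0.36+0.72)/2 = 0.54 → q = 10.1×1.265×0.54 = 6.899 m³/s
Panel 2-3: Δb = 9.2 m, d̄ = (2.05+1.33)/2 = 1.69, v̄ = (0.72+0.58)/2 = 0.65 → q = 9.2×1.69×0.65 = 10.11 m³/s
Panel 3-4: Δb = 3.6 m, d̄ = (1.33+0.64)/2 = 0.985, v̄ = (0.58+0.33)/2 = 0.455 → q = 3.6×0.985×0.455 = 1.613 m³/s
Panel 4-5: Δb = 1.6 m, d̄ = (0.64+0.46)/2 = 0.55, v̄ = (0.33+0.37)/2 = 0.35 → q = 1.6×0.55×0.35 = 0.3080 m³/s
Q = Σ q = 18.93 m³/s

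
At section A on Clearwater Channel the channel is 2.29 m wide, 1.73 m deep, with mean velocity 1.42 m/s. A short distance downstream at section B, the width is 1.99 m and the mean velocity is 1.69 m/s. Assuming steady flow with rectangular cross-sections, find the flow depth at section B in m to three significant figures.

Q = A₁V₁ = (2.29×1.73) × 1.42 = 5.626 m³/s
d₂ = Q/(b₂ V₂) = 5.626/(1.99×1.69) = 1.673 m

1.67 m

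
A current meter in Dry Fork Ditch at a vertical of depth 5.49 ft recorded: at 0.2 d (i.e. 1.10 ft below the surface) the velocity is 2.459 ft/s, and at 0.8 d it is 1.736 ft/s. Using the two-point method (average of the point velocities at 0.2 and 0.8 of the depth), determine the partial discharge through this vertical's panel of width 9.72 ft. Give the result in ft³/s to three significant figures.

v̄ = (2.459 + 1.736) / 2 = 2.098 ft/s
q = v̄ × d × w = 2.098 × 5.49 × 9.72 = 111.9 ft³/s

112 ft³/s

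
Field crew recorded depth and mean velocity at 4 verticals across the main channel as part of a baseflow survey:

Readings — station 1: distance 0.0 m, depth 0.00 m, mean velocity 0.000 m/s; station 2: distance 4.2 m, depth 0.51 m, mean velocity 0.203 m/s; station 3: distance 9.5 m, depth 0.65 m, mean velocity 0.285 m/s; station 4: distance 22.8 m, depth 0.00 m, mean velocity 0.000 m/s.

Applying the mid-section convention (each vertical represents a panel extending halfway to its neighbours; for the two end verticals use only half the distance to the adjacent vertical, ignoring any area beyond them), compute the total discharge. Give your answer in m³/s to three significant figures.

2.21 m³/s

w_2 = (9.5 − 0.0)/2 = 4.75 m; q_2 = 0.203 × 0.51 × 4.75 = 0.4918 m³/s
w_3 = (22.8 − 4.2)/2 = 9.3 m; q_3 = 0.285 × 0.65 × 9.3 = 1.723 m³/s
Stations 1, 4 contribute zero (depth or velocity is 0).
Q = Σ qᵢ = 2.215 m³/s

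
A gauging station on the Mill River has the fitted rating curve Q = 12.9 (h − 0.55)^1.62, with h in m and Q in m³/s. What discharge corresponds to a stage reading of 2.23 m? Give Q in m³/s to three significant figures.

29.9 m³/s

Q = 12.9 × (2.23 − 0.55)^1.62 = 12.9 × 1.68^1.62 = 29.89 m³/s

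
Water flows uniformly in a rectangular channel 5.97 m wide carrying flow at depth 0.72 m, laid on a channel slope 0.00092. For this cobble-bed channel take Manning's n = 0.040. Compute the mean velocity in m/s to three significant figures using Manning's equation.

0.527 m/s

A = b·y = 5.97 × 0.72 = 4.298 m²
P = b + 2y = 5.97 + 2×0.72 = 7.410 m
R = A/P = 4.298/7.410 = 0.5801 m
Q = (1/n)·A·R^(2/3)·S^(1/2) = (1/0.040) × 4.298 × 0.5801^(2/3) × 0.00092^(1/2) = 2.267 m³/s
V = Q/A = 2.267/4.298 = 0.5274 m/s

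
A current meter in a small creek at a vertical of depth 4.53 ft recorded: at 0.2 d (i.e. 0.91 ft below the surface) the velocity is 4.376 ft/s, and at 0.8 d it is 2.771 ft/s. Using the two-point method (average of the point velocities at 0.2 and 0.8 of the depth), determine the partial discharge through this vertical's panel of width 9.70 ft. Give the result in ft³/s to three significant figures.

157 ft³/s

v̄ = (4.376 + 2.771) / 2 = 3.574 ft/s
q = v̄ × d × w = 3.574 × 4.53 × 9.70 = 157.0 ft³/s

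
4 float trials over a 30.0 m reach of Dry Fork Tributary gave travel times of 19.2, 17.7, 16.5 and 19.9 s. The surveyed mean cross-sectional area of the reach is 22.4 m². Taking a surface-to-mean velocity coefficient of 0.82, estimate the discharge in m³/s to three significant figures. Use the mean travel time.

t̄ = (19.2 + 17.7 + 16.5 + 19.9) / 4 = 18.325 s
v_surface = L / t̄ = 30.0 / 18.325 = 1.637 m/s
v_mean = 0.82 × 1.637 = 1.342 m/s
Q = A × v_mean = 22.4 × 1.342 = 30.07 m³/s

30.1 m³/s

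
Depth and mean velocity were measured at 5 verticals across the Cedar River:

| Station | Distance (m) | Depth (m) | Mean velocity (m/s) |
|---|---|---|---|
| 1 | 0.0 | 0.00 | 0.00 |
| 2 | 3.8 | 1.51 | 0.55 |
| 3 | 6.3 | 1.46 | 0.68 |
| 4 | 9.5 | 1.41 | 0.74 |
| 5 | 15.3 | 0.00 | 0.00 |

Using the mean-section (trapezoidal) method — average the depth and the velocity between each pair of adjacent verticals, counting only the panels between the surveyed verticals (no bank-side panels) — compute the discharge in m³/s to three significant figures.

Panel 1-2: Δb = 3.8 m, d̄ = (0.00+1.51)/2 = 0.755, v̄ = (0.00+0.55)/2 = 0.275 → q = 3.8×0.755×0.275 = 0.7890 m³/s
Panel 2-3: Δb = 2.5 m, d̄ = (1.51+1.46)/2 = 1.485, v̄ = (0.55+0.68)/2 = 0.615 → q = 2.5×1.485×0.615 = 2.283 m³/s
Panel 3-4: Δb = 3.2 m, d̄ = (1.46+1.41)/2 = 1.435, v̄ = (0.68+0.74)/2 = 0.71 → q = 3.2×1.435×0.71 = 3.260 m³/s
Panel 4-5: Δb = 5.8 m, d̄ = (1.41+0.00)/2 = 0.705, v̄ = (0.74+0.00)/2 = 0.37 → q = 5.8×0.705×0.37 = 1.513 m³/s
Q = Σ q = 7.845 m³/s

7.85 m³/s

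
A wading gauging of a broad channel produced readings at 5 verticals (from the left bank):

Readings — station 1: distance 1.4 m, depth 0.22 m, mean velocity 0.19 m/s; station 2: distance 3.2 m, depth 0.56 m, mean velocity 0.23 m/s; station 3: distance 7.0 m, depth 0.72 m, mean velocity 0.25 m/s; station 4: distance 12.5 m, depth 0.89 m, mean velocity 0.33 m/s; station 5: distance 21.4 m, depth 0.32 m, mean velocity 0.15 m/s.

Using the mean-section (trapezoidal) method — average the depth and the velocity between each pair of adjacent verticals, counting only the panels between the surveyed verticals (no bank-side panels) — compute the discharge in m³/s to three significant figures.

Panel 1-2: Δb = 1.8 m, d̄ = (0.22+0.56)/2 = 0.39, v̄ = (0.19+0.23)/2 = 0.21 → q = 1.8×0.39×0.21 = 0.1474 m³/s
Panel 2-3: Δb = 3.8 m, d̄ = (0.56+0.72)/2 = 0.64, v̄ = (0.23+0.25)/2 = 0.24 → q = 3.8×0.64×0.24 = 0.5837 m³/s
Panel 3-4: Δb = 5.5 m, d̄ = (0.72+0.89)/2 = 0.805, v̄ = (0.25+0.33)/2 = 0.29 → q = 5.5×0.805×0.29 = 1.284 m³/s
Panel 4-5: Δb = 8.9 m, d̄ = (0.89+0.32)/2 = 0.605, v̄ = (0.33+0.15)/2 = 0.24 → q = 8.9×0.605×0.24 = 1.292 m³/s
Q = Σ q = 3.307 m³/s

3.31 m³/s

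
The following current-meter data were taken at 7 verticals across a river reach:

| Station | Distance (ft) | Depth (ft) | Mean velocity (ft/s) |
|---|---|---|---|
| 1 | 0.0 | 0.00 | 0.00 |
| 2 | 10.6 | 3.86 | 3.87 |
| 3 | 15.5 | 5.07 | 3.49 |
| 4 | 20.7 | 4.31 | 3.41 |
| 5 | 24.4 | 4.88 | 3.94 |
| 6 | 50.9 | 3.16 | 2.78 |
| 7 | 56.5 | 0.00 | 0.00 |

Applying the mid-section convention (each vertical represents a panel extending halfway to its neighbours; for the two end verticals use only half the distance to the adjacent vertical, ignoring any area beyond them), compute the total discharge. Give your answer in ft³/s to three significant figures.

w_2 = (15.5 − 0.0)/2 = 7.75 ft; q_2 = 3.87 × 3.86 × 7.75 = 115.8 ft³/s
w_3 = (20.7 − 10.6)/2 = 5.05 ft; q_3 = 3.49 × 5.07 × 5.05 = 89.36 ft³/s
w_4 = (24.4 − 15.5)/2 = 4.45 ft; q_4 = 3.41 × 4.31 × 4.45 = 65.40 ft³/s
w_5 = (50.9 − 20.7)/2 = 15.1 ft; q_5 = 3.94 × 4.88 × 15.1 = 290.3 ft³/s
w_6 = (56.5 − 24.4)/2 = 16.05 ft; q_6 = 2.78 × 3.16 × 16.05 = 141.0 ft³/s
Stations 1, 7 contribute zero (depth or velocity is 0).
Q = Σ qᵢ = 701.9 ft³/s

702 ft³/s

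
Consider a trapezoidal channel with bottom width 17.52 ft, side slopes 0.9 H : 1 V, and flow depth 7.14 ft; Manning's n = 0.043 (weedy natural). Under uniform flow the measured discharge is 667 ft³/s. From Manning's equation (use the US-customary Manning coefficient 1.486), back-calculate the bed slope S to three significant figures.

A = (b + z·y)·y = (17.52 + 0.9×7.14)×7.14 = 171.0 ft²
P = b + 2y√(1+z²) = 17.52 + 2×7.14×√(1+0.9²) = 36.73 ft
R = A/P = 171.0/36.73 = 4.655 ft
S = (Q·n / (1.486·A·R^(2/3)))² = (667×0.043 / (1.486×171.0×2.788))² = 0.001640

0.00164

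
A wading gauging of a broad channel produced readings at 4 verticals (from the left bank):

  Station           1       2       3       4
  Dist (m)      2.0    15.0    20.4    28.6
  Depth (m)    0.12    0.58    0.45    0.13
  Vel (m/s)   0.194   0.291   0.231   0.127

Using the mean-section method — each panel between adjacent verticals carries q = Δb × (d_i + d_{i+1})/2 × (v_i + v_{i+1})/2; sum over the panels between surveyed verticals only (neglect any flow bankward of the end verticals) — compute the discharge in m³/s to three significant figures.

2.25 m³/s

Panel 1-2: Δb = 13 m, d̄ = (0.12+0.58)/2 = 0.35, v̄ = (0.194+0.291)/2 = 0.2425 → q = 13×0.35×0.2425 = 1.103 m³/s
Panel 2-3: Δb = 5.4 m, d̄ = (0.58+0.45)/2 = 0.515, v̄ = (0.291+0.231)/2 = 0.261 → q = 5.4×0.515×0.261 = 0.7258 m³/s
Panel 3-4: Δb = 8.2 m, d̄ = (0.45+0.13)/2 = 0.29, v̄ = (0.231+0.127)/2 = 0.179 → q = 8.2×0.29×0.179 = 0.4257 m³/s
Q = Σ q = 2.255 m³/s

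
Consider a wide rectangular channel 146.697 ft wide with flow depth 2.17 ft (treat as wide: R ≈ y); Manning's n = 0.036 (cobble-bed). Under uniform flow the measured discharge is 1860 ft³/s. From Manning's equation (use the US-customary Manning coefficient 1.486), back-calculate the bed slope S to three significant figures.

0.00713

A = b·y = 146.697 × 2.17 = 318.3 ft²
Wide channel: R ≈ y = 2.17 ft
S = (Q·n / (1.486·A·R^(2/3)))² = (1860×0.036 / (1.486×318.3×1.676))² = 0.007132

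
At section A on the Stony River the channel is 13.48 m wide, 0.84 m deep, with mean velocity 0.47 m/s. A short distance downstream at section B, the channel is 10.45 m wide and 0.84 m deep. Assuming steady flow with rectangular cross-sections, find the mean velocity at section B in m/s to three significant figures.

Q = A₁V₁ = (13.48×0.84) × 0.47 = 5.322 m³/s
A₂ = 10.45 × 0.84 = 8.778 m²
V₂ = Q/A₂ = 5.322/8.778 = 0.6063 m/s

0.606 m/s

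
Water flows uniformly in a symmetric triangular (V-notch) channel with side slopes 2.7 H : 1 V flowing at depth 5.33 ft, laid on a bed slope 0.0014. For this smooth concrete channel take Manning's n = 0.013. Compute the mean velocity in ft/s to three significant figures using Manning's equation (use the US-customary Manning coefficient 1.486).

7.88 ft/s

A = z·y² = 2.7×5.33² = 76.70 ft²
P = 2y√(1+z²) = 2×5.33×√(1+2.7²) = 30.69 ft
R = A/P = 76.70/30.69 = 2.499 ft
Q = (1.486/n)·A·R^(2/3)·S^(1/2) = (1.486/0.013) × 76.70 × 2.499^(2/3) × 0.0014^(1/2) = 604.2 ft³/s
V = Q/A = 604.2/76.70 = 7.876 ft/s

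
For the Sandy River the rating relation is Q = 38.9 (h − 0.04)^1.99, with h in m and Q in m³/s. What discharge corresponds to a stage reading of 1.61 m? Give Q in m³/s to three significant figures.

95.5 m³/s

Q = 38.9 × (1.61 − 0.04)^1.99 = 38.9 × 1.57^1.99 = 95.45 m³/s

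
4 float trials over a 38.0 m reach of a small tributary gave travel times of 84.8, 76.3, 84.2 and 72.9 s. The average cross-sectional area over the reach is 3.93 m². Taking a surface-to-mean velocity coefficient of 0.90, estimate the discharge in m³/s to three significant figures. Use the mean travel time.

1.69 m³/s

t̄ = (84.8 + 76.3 + 84.2 + 72.9) / 4 = 79.55 s
v_surface = L / t̄ = 38.0 / 79.55 = 0.4777 m/s
v_mean = 0.90 × 0.4777 = 0.4299 m/s
Q = A × v_mean = 3.93 × 0.4299 = 1.690 m³/s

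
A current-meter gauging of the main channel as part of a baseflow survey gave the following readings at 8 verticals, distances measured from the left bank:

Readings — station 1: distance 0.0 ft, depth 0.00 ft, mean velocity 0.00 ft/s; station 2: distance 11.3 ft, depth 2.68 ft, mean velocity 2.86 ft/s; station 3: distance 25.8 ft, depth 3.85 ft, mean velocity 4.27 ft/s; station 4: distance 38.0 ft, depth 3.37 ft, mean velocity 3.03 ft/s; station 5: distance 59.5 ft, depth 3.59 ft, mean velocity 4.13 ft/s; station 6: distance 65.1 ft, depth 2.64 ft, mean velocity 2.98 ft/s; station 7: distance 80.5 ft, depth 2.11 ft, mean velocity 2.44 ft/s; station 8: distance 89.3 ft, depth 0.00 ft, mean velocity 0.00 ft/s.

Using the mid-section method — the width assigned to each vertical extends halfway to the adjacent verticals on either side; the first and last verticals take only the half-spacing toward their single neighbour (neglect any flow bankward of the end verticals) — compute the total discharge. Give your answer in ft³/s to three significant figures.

w_2 = (25.8 − 0.0)/2 = 12.9 ft; q_2 = 2.86 × 2.68 × 12.9 = 98.88 ft³/s
w_3 = (38.0 − 11.3)/2 = 13.35 ft; q_3 = 4.27 × 3.85 × 13.35 = 219.5 ft³/s
w_4 = (59.5 − 25.8)/2 = 16.85 ft; q_4 = 3.03 × 3.37 × 16.85 = 172.1 ft³/s
w_5 = (65.1 − 38.0)/2 = 13.55 ft; q_5 = 4.13 × 3.59 × 13.55 = 200.9 ft³/s
w_6 = (80.5 − 59.5)/2 = 10.5 ft; q_6 = 2.98 × 2.64 × 10.5 = 82.61 ft³/s
w_7 = (89.3 − 65.1)/2 = 12.1 ft; q_7 = 2.44 × 2.11 × 12.1 = 62.30 ft³/s
Stations 1, 8 contribute zero (depth or velocity is 0).
Q = Σ qᵢ = 836.2 ft³/s

836 ft³/s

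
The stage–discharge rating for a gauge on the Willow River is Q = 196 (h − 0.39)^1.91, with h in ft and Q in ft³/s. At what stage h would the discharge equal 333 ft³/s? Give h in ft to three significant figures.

h − h₀ = (Q/C)^(1/b) = (333/196)^(1/1.91) = 1.320 ft
h = 0.39 + 1.320 = 1.710 ft

1.71 ft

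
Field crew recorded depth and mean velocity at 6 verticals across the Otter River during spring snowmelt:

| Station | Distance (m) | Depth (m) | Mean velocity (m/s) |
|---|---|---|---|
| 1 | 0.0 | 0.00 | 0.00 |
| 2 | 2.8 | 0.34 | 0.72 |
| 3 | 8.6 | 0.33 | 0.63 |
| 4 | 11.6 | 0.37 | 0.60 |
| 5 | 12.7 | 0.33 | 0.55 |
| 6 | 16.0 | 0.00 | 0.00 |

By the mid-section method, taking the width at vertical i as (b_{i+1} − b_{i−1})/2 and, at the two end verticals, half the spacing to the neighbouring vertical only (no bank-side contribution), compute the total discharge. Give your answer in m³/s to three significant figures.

w_2 = (8.6 − 0.0)/2 = 4.3 m; q_2 = 0.72 × 0.34 × 4.3 = 1.053 m³/s
w_3 = (11.6 − 2.8)/2 = 4.4 m; q_3 = 0.63 × 0.33 × 4.4 = 0.9148 m³/s
w_4 = (12.7 − 8.6)/2 = 2.05 m; q_4 = 0.60 × 0.37 × 2.05 = 0.4551 m³/s
w_5 = (16.0 − 11.6)/2 = 2.2 m; q_5 = 0.55 × 0.33 × 2.2 = 0.3993 m³/s
Stations 1, 6 contribute zero (depth or velocity is 0).
Q = Σ qᵢ = 2.822 m³/s

2.82 m³/s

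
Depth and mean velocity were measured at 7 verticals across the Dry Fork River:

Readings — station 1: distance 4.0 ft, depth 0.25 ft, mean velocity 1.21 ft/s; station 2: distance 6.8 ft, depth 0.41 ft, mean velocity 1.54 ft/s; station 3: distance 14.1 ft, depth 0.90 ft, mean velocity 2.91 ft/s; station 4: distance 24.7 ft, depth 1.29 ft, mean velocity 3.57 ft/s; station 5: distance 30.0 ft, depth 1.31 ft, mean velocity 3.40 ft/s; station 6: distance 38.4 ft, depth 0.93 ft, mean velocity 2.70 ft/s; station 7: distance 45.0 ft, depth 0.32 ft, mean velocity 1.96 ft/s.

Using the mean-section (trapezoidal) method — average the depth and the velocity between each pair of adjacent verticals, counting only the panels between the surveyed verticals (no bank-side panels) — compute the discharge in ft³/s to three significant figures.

Panel 1-2: Δb = 2.8 ft, d̄ = (0.25+0.41)/2 = 0.33, v̄ = (1.21+1.54)/2 = 1.375 → q = 2.8×0.33×1.375 = 1.271 ft³/s
Panel 2-3: Δb = 7.3 ft, d̄ = (0.41+0.90)/2 = 0.655, v̄ = (1.54+2.91)/2 = 2.225 → q = 7.3×0.655×2.225 = 10.64 ft³/s
Panel 3-4: Δb = 10.6 ft, d̄ = (0.90+1.29)/2 = 1.095, v̄ = (2.91+3.57)/2 = 3.24 → q = 10.6×1.095×3.24 = 37.61 ft³/s
Panel 4-5: Δb = 5.3 ft, d̄ = (1.29+1.31)/2 = 1.3, v̄ = (3.57+3.40)/2 = 3.485 → q = 5.3×1.3×3.485 = 24.01 ft³/s
Panel 5-6: Δb = 8.4 ft, d̄ = (1.31+0.93)/2 = 1.12, v̄ = (3.40+2.70)/2 = 3.05 → q = 8.4×1.12×3.05 = 28.69 ft³/s
Panel 6-7: Δb = 6.6 ft, d̄ = (0.93+0.32)/2 = 0.625, v̄ = (2.70+1.96)/2 = 2.33 → q = 6.6×0.625×2.33 = 9.611 ft³/s
Q = Σ q = 111.8 ft³/s

112 ft³/s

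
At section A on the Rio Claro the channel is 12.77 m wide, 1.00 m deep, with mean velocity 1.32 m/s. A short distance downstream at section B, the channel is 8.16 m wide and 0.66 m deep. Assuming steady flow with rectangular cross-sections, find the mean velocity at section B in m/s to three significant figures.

3.13 m/s

Q = A₁V₁ = (12.77×1.00) × 1.32 = 16.86 m³/s
A₂ = 8.16 × 0.66 = 5.386 m²
V₂ = Q/A₂ = 16.86/5.386 = 3.130 m/s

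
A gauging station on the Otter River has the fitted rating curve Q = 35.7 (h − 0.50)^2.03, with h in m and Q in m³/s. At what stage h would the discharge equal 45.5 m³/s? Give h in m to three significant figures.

1.63 m

h − h₀ = (Q/C)^(1/b) = (45.5/35.7)^(1/2.03) = 1.127 m
h = 0.50 + 1.127 = 1.627 m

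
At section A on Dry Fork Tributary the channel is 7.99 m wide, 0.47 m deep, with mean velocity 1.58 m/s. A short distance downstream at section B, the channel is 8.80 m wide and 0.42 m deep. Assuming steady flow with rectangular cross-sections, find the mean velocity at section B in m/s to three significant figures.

1.61 m/s

Q = A₁V₁ = (7.99×0.47) × 1.58 = 5.933 m³/s
A₂ = 8.80 × 0.42 = 3.696 m²
V₂ = Q/A₂ = 5.933/3.696 = 1.605 m/s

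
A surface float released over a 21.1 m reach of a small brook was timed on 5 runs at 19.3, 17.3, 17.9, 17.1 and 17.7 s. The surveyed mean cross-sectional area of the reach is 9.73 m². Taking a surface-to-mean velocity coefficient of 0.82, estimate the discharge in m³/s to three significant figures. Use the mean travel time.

t̄ = (19.3 + 17.3 + 17.9 + 17.1 + 17.7) / 5 = 17.86 s
v_surface = L / t̄ = 21.1 / 17.86 = 1.181 m/s
v_mean = 0.82 × 1.181 = 0.9688 m/s
Q = A × v_mean = 9.73 × 0.9688 = 9.426 m³/s

9.43 m³/s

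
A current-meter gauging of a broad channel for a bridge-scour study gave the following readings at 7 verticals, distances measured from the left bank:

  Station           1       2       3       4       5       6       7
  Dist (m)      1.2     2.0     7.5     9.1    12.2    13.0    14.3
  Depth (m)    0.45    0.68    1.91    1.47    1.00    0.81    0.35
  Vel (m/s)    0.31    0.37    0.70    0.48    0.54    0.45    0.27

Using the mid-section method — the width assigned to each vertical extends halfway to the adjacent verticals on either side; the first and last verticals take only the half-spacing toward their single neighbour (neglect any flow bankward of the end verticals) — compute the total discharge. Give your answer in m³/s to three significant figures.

8.75 m³/s

w_1 = (2.0 − 1.2)/2 = 0.4 m; q_1 = 0.31 × 0.45 × 0.4 = 0.05580 m³/s
w_2 = (7.5 − 1.2)/2 = 3.15 m; q_2 = 0.37 × 0.68 × 3.15 = 0.7925 m³/s
w_3 = (9.1 − 2.0)/2 = 3.55 m; q_3 = 0.70 × 1.91 × 3.55 = 4.746 m³/s
w_4 = (12.2 − 7.5)/2 = 2.35 m; q_4 = 0.48 × 1.47 × 2.35 = 1.658 m³/s
w_5 = (13.0 − 9.1)/2 = 1.95 m; q_5 = 0.54 × 1.00 × 1.95 = 1.053 m³/s
w_6 = (14.3 − 12.2)/2 = 1.05 m; q_6 = 0.45 × 0.81 × 1.05 = 0.3827 m³/s
w_7 = (14.3 − 13.0)/2 = 0.65 m; q_7 = 0.27 × 0.35 × 0.65 = 0.06143 m³/s
Q = Σ qᵢ = 8.750 m³/s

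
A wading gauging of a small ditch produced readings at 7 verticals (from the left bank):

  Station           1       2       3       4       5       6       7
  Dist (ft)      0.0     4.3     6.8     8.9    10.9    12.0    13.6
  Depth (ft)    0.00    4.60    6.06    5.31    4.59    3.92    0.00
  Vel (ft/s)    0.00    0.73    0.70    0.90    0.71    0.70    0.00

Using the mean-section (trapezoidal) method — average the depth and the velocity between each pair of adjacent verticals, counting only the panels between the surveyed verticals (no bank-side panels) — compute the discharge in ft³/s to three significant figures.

Panel 1-2: Δb = 4.3 ft, d̄ = (0.00+4.60)/2 = 2.3, v̄ = (0.00+0.73)/2 = 0.365 → q = 4.3×2.3×0.365 = 3.610 ft³/s
Panel 2-3: Δb = 2.5 ft, d̄ = (4.60+6.06)/2 = 5.33, v̄ = (0.73+0.70)/2 = 0.715 → q = 2.5×5.33×0.715 = 9.527 ft³/s
Panel 3-4: Δb = 2.1 ft, d̄ = (6.06+5.31)/2 = 5.685, v̄ = (0.70+0.90)/2 = 0.8 → q = 2.1×5.685×0.8 = 9.551 ft³/s
Panel 4-5: Δb = 2 ft, d̄ = (5.31+4.59)/2 = 4.95, v̄ = (0.90+0.71)/2 = 0.805 → q = 2×4.95×0.805 = 7.970 ft³/s
Panel 5-6: Δb = 1.1 ft, d̄ = (4.59+3.92)/2 = 4.255, v̄ = (0.71+0.70)/2 = 0.705 → q = 1.1×4.255×0.705 = 3.300 ft³/s
Panel 6-7: Δb = 1.6 ft, d̄ = (3.92+0.00)/2 = 1.96, v̄ = (0.70+0.00)/2 = 0.35 → q = 1.6×1.96×0.35 = 1.098 ft³/s
Q = Σ q = 35.05 ft³/s

35.1 ft³/s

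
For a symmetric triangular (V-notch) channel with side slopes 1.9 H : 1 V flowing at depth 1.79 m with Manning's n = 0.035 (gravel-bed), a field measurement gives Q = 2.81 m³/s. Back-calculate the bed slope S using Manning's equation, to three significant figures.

0.000356

A = z·y² = 1.9×1.79² = 6.088 m²
P = 2y√(1+z²) = 2×1.79×√(1+1.9²) = 7.687 m
R = A/P = 6.088/7.687 = 0.7920 m
S = (Q·n / (1·A·R^(2/3)))² = (2.81×0.035 / (1×6.088×0.8560))² = 0.0003562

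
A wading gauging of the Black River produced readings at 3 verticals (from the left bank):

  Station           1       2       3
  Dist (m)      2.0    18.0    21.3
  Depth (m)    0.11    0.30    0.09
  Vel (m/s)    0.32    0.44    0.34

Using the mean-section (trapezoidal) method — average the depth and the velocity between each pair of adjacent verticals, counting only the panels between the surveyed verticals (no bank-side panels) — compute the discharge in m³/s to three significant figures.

1.50 m³/s

Panel 1-2: Δb = 16 m, d̄ = (0.11+0.30)/2 = 0.205, v̄ = (0.32+0.44)/2 = 0.38 → q = 16×0.205×0.38 = 1.246 m³/s
Panel 2-3: Δb = 3.3 m, d̄ = (0.30+0.09)/2 = 0.195, v̄ = (0.44+0.34)/2 = 0.39 → q = 3.3×0.195×0.39 = 0.2510 m³/s
Q = Σ q = 1.497 m³/s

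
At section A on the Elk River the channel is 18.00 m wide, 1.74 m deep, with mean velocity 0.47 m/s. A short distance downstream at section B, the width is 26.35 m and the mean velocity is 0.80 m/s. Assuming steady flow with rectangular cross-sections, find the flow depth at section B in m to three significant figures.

Q = A₁V₁ = (18.00×1.74) × 0.47 = 14.72 m³/s
d₂ = Q/(b₂ V₂) = 14.72/(26.35×0.80) = 0.6983 m

0.698 m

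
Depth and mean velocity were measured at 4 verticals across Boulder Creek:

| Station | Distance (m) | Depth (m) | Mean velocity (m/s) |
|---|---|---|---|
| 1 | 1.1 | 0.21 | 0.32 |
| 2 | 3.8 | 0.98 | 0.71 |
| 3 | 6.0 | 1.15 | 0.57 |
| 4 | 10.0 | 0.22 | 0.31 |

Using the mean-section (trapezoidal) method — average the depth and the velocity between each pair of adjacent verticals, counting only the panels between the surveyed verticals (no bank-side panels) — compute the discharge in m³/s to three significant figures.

3.53 m³/s

Panel 1-2: Δb = 2.7 m, d̄ = (0.21+0.98)/2 = 0.595, v̄ = (0.32+0.71)/2 = 0.515 → q = 2.7×0.595×0.515 = 0.8273 m³/s
Panel 2-3: Δb = 2.2 m, d̄ = (0.98+1.15)/2 = 1.065, v̄ = (0.71+0.57)/2 = 0.64 → q = 2.2×1.065×0.64 = 1.500 m³/s
Panel 3-4: Δb = 4 m, d̄ = (1.15+0.22)/2 = 0.685, v̄ = (0.57+0.31)/2 = 0.44 → q = 4×0.685×0.44 = 1.206 m³/s
Q = Σ q = 3.532 m³/s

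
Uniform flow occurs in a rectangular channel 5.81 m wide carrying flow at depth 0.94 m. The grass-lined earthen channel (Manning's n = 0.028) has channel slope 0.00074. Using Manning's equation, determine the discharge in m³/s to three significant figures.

A = b·y = 5.81 × 0.94 = 5.461 m²
P = b + 2y = 5.81 + 2×0.94 = 7.690 m
R = A/P = 5.461/7.690 = 0.7102 m
Q = (1/n)·A·R^(2/3)·S^(1/2) = (1/0.028) × 5.461 × 0.7102^(2/3) × 0.00074^(1/2) = 4.224 m³/s

4.22 m³/s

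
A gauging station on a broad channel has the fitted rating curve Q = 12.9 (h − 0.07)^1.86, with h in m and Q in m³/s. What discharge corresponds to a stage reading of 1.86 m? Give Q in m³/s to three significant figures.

Q = 12.9 × (1.86 − 0.07)^1.86 = 12.9 × 1.79^1.86 = 38.10 m³/s

38.1 m³/s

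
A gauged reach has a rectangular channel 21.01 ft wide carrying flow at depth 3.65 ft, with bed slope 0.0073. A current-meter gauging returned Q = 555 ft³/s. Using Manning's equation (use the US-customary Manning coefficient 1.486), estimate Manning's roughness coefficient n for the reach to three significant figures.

0.0341

A = b·y = 21.01 × 3.65 = 76.69 ft²
P = b + 2y = 21.01 + 2×3.65 = 28.31 ft
R = A/P = 76.69/28.31 = 2.709 ft
n = (1.486/Q)·A·R^(2/3)·S^(1/2) = (1.486/555) × 76.69 × 1.943 × 0.08544 = 0.03409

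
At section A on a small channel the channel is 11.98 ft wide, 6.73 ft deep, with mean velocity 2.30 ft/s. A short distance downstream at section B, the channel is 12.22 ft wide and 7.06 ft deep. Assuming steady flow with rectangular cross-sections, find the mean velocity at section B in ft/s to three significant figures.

Q = A₁V₁ = (11.98×6.73) × 2.30 = 185.4 ft³/s
A₂ = 12.22 × 7.06 = 86.27 ft²
V₂ = Q/A₂ = 185.4/86.27 = 2.149 ft/s

2.15 ft/s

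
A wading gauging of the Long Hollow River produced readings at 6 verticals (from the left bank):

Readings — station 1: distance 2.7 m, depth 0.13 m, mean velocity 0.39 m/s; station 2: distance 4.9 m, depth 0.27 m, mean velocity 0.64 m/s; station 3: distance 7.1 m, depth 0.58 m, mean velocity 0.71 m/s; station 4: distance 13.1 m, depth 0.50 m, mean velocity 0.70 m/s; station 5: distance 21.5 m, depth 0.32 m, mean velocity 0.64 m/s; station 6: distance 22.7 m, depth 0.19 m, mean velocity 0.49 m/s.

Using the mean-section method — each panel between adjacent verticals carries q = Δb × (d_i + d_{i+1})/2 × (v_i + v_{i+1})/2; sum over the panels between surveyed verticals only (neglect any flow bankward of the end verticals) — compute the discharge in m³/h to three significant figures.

Panel 1-2: Δb = 2.2 m, d̄ = (0.13+0.27)/2 = 0.2, v̄ = (0.39+0.64)/2 = 0.515 → q = 2.2×0.2×0.515 = 0.2266 m³/s
Panel 2-3: Δb = 2.2 m, d̄ = (0.27+0.58)/2 = 0.425, v̄ = (0.64+0.71)/2 = 0.675 → q = 2.2×0.425×0.675 = 0.6311 m³/s
Panel 3-4: Δb = 6 m, d̄ = (0.58+0.50)/2 = 0.54, v̄ = (0.71+0.70)/2 = 0.705 → q = 6×0.54×0.705 = 2.284 m³/s
Panel 4-5: Δb = 8.4 m, d̄ = (0.50+0.32)/2 = 0.41, v̄ = (0.70+0.64)/2 = 0.67 → q = 8.4×0.41×0.67 = 2.307 m³/s
Panel 5-6: Δb = 1.2 m, d̄ = (0.32+0.19)/2 = 0.255, v̄ = (0.64+0.49)/2 = 0.565 → q = 1.2×0.255×0.565 = 0.1729 m³/s
Q = Σ q = 5.622 m³/s
= 5.622 × 3600 = 20240 m³/h

20200 m³/h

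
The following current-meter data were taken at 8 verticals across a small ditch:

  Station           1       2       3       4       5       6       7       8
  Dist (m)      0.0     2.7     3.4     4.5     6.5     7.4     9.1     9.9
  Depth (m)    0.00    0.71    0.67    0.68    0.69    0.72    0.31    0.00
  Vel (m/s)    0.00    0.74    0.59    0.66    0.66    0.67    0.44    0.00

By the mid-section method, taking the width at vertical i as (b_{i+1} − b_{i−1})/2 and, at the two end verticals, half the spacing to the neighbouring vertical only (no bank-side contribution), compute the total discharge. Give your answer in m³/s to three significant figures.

w_2 = (3.4 − 0.0)/2 = 1.7 m; q_2 = 0.74 × 0.71 × 1.7 = 0.8932 m³/s
w_3 = (4.5 − 2.7)/2 = 0.9 m; q_3 = 0.59 × 0.67 × 0.9 = 0.3558 m³/s
w_4 = (6.5 − 3.4)/2 = 1.55 m; q_4 = 0.66 × 0.68 × 1.55 = 0.6956 m³/s
w_5 = (7.4 − 4.5)/2 = 1.45 m; q_5 = 0.66 × 0.69 × 1.45 = 0.6603 m³/s
w_6 = (9.1 − 6.5)/2 = 1.3 m; q_6 = 0.67 × 0.72 × 1.3 = 0.6271 m³/s
w_7 = (9.9 − 7.4)/2 = 1.25 m; q_7 = 0.44 × 0.31 × 1.25 = 0.1705 m³/s
Stations 1, 8 contribute zero (depth or velocity is 0).
Q = Σ qᵢ = 3.403 m³/s

3.40 m³/s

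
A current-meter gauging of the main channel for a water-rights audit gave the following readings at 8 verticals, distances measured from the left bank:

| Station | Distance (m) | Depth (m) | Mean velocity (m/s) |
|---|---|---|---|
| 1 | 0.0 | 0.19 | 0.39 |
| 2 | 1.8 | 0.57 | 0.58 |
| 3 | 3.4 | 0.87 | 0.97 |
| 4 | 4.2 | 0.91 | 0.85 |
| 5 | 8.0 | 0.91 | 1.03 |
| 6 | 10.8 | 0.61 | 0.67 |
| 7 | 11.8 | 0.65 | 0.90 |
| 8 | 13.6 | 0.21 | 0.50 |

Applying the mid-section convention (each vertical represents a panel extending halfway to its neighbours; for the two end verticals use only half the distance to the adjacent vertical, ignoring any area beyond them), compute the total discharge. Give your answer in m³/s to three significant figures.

w_1 = (1.8 − 0.0)/2 = 0.9 m; q_1 = 0.39 × 0.19 × 0.9 = 0.06669 m³/s
w_2 = (3.4 − 0.0)/2 = 1.7 m; q_2 = 0.58 × 0.57 × 1.7 = 0.5620 m³/s
w_3 = (4.2 − 1.8)/2 = 1.2 m; q_3 = 0.97 × 0.87 × 1.2 = 1.013 m³/s
w_4 = (8.0 − 3.4)/2 = 2.3 m; q_4 = 0.85 × 0.91 × 2.3 = 1.779 m³/s
w_5 = (10.8 − 4.2)/2 = 3.3 m; q_5 = 1.03 × 0.91 × 3.3 = 3.093 m³/s
w_6 = (11.8 − 8.0)/2 = 1.9 m; q_6 = 0.67 × 0.61 × 1.9 = 0.7765 m³/s
w_7 = (13.6 − 10.8)/2 = 1.4 m; q_7 = 0.90 × 0.65 × 1.4 = 0.8190 m³/s
w_8 = (13.6 − 11.8)/2 = 0.9 m; q_8 = 0.50 × 0.21 × 0.9 = 0.09450 m³/s
Q = Σ qᵢ = 8.204 m³/s

8.20 m³/s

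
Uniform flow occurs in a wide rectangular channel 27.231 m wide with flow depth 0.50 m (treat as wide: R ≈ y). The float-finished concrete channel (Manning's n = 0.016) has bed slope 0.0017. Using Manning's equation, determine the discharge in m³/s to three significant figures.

A = b·y = 27.231 × 0.50 = 13.62 m²
Wide channel: R ≈ y = 0.50 m
Q = (1/n)·A·R^(2/3)·S^(1/2) = (1/0.016) × 13.62 × 0.5000^(2/3) × 0.0017^(1/2) = 22.10 m³/s

22.1 m³/s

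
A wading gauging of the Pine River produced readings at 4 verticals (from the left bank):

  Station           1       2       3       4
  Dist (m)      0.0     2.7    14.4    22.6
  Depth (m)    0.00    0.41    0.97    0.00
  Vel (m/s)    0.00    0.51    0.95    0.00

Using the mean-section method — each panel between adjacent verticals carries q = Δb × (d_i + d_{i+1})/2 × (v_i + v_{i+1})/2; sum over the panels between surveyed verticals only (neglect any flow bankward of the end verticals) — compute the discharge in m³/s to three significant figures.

7.92 m³/s

Panel 1-2: Δb = 2.7 m, d̄ = (0.00+0.41)/2 = 0.205, v̄ = (0.00+0.51)/2 = 0.255 → q = 2.7×0.205×0.255 = 0.1411 m³/s
Panel 2-3: Δb = 11.7 m, d̄ = (0.41+0.97)/2 = 0.69, v̄ = (0.51+0.95)/2 = 0.73 → q = 11.7×0.69×0.73 = 5.893 m³/s
Panel 3-4: Δb = 8.2 m, d̄ = (0.97+0.00)/2 = 0.485, v̄ = (0.95+0.00)/2 = 0.475 → q = 8.2×0.485×0.475 = 1.889 m³/s
Q = Σ q = 7.924 m³/s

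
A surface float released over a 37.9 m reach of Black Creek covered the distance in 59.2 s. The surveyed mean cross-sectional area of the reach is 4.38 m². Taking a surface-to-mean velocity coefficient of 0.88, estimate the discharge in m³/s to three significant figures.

2.47 m³/s

v_surface = L / t̄ = 37.9 / 59.2 = 0.6402 m/s
v_mean = 0.88 × 0.6402 = 0.5634 m/s
Q = A × v_mean = 4.38 × 0.5634 = 2.468 m³/s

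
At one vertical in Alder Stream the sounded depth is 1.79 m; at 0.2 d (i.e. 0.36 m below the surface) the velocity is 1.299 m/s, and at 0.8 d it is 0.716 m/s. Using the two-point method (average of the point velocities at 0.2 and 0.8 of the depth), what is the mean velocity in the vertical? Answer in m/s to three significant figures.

v̄ = (1.299 + 0.716) / 2 = 1.008 m/s

1.01 m/s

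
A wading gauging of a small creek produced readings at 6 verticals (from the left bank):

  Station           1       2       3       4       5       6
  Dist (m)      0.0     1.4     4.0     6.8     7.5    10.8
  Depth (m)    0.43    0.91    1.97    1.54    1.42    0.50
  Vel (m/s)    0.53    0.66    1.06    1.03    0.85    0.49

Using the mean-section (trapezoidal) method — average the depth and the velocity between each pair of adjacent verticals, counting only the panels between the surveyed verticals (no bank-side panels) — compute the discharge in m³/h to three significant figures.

Panel 1-2: Δb = 1.4 m, d̄ = (0.43+0.91)/2 = 0.67, v̄ = (0.53+0.66)/2 = 0.595 → q = 1.4×0.67×0.595 = 0.5581 m³/s
Panel 2-3: Δb = 2.6 m, d̄ = (0.91+1.97)/2 = 1.44, v̄ = (0.66+1.06)/2 = 0.86 → q = 2.6×1.44×0.86 = 3.220 m³/s
Panel 3-4: Δb = 2.8 m, d̄ = (1.97+1.54)/2 = 1.755, v̄ = (1.06+1.03)/2 = 1.045 → q = 2.8×1.755×1.045 = 5.135 m³/s
Panel 4-5: Δb = 0.7 m, d̄ = (1.54+1.42)/2 = 1.48, v̄ = (1.03+0.85)/2 = 0.94 → q = 0.7×1.48×0.94 = 0.9738 m³/s
Panel 5-6: Δb = 3.3 m, d̄ = (1.42+0.50)/2 = 0.96, v̄ = (0.85+0.49)/2 = 0.67 → q = 3.3×0.96×0.67 = 2.123 m³/s
Q = Σ q = 12.01 m³/s
= 12.01 × 3600 = 43230 m³/h

43200 m³/h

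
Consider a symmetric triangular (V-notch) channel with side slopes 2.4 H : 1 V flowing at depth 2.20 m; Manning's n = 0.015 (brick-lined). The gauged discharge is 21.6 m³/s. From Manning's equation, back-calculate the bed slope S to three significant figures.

0.000762

A = z·y² = 2.4×2.20² = 11.62 m²
P = 2y√(1+z²) = 2×2.20×√(1+2.4²) = 11.44 m
R = A/P = 11.62/11.44 = 1.015 m
S = (Q·n / (1·A·R^(2/3)))² = (21.6×0.015 / (1×11.62×1.010))² = 0.0007623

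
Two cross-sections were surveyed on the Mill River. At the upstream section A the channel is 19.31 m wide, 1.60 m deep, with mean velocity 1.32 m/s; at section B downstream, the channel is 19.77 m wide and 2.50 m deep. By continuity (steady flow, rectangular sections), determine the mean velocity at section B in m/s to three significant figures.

0.825 m/s

Q = A₁V₁ = (19.31×1.60) × 1.32 = 40.78 m³/s
A₂ = 19.77 × 2.50 = 49.43 m²
V₂ = Q/A₂ = 40.78/49.43 = 0.8251 m/s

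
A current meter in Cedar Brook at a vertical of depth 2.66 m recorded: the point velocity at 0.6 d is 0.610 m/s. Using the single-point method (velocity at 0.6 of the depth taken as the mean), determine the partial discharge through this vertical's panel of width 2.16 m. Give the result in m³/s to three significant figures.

3.50 m³/s

v̄ = v₀.₆ = 0.610 m/s
q = v̄ × d × w = 0.6100 × 2.66 × 2.16 = 3.505 m³/s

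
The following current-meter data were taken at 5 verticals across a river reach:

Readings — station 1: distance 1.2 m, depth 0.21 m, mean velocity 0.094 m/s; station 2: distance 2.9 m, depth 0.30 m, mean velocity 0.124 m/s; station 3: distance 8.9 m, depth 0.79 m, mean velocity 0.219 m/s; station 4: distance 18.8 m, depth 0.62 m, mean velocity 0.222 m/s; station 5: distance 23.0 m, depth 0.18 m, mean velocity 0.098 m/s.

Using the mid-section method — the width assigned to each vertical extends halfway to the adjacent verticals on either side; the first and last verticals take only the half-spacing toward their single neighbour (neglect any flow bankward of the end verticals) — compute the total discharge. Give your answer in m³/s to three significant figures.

2.54 m³/s

w_1 = (2.9 − 1.2)/2 = 0.85 m; q_1 = 0.094 × 0.21 × 0.85 = 0.01678 m³/s
w_2 = (8.9 − 1.2)/2 = 3.85 m; q_2 = 0.124 × 0.30 × 3.85 = 0.1432 m³/s
w_3 = (18.8 − 2.9)/2 = 7.95 m; q_3 = 0.219 × 0.79 × 7.95 = 1.375 m³/s
w_4 = (23.0 − 8.9)/2 = 7.05 m; q_4 = 0.222 × 0.62 × 7.05 = 0.9704 m³/s
w_5 = (23.0 − 18.8)/2 = 2.1 m; q_5 = 0.098 × 0.18 × 2.1 = 0.03704 m³/s
Q = Σ qᵢ = 2.543 m³/s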